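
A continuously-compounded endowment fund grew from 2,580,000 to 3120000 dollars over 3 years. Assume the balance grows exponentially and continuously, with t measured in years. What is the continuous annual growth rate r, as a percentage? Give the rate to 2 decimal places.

r ≈ 6.33% per year

3120000 = 2580000 · e^(r·3)
e^(3r) = 3120000/2580000 = 1.2093
r = ln(1.2093) / 3 = 0.19004 / 3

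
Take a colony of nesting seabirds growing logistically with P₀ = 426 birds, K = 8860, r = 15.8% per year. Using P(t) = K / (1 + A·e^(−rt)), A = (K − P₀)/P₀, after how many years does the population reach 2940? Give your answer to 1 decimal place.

A = (8860 − 426)/426 = 19.79812
2940 = 8860/(1 + 19.79812·e^(−0.158t)) → 1 + 19.79812·e^(−0.158t) = 3.01361
e^(−0.158t) = 0.101707 → t = ln(9.83218)/0.158 = 2.28566/0.158

t ≈ 14.5 years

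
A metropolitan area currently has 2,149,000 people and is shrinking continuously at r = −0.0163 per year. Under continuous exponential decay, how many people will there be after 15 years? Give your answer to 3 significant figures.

P(15) = 2149000 · e^(-0.0163·15) = 2149000 · e^(-0.2445)
= 2149000 · 0.7831 ≈ 1682873.28

≈ 1,680,000 people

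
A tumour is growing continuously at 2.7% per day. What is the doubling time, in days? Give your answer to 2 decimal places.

doubling time ≈ 25.67 days

doubling time = ln(2) / |r| = 0.69315 / 0.027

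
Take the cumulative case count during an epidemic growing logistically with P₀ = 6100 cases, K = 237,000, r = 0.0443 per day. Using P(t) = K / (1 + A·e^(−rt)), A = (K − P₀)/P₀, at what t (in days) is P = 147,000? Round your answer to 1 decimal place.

A = (237000 − 6100)/6100 = 37.85246
147000 = 237000/(1 + 37.85246·e^(−0.0443t)) → 1 + 37.85246·e^(−0.0443t) = 1.61224
e^(−0.0443t) = 0.016175 → t = ln(61.82568)/0.0443 = 4.12432/0.0443

t ≈ 93.1 days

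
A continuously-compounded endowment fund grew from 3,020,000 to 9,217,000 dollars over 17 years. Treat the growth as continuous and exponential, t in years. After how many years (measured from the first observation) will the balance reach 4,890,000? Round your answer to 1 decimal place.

r = ln(9217000/3020000) / 17 ≈ 0.065635 per year
t = ln(4890000/3020000) / r = 0.48194 / 0.065635 ≈ 7.343

t ≈ 7.3 years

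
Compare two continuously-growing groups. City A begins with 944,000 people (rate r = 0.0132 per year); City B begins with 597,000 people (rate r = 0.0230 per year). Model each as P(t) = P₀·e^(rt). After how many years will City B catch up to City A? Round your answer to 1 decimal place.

t ≈ 46.8 years

944000·e^(0.0132t) = 597000·e^(0.023t)
944000/597000 = e^((0.023 − 0.0132)t) → ln(1.58124) = 0.0098·t
t = 0.45821 / 0.0098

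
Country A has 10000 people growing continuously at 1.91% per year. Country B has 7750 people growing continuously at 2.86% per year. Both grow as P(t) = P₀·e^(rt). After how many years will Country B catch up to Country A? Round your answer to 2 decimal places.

10000·e^(0.0191t) = 7750·e^(0.0286t)
10000/7750 = e^((0.0286 − 0.0191)t) → ln(1.29032) = 0.0095·t
t = 0.25489 / 0.0095

t ≈ 26.83 years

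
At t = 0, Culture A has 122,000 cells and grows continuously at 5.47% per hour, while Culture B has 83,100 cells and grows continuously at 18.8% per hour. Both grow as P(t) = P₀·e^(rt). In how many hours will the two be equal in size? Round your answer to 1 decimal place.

122000·e^(0.0547t) = 83100·e^(0.188t)
122000/83100 = e^((0.188 − 0.0547)t) → ln(1.46811) = 0.1333·t
t = 0.38398 / 0.1333

t ≈ 2.9 hours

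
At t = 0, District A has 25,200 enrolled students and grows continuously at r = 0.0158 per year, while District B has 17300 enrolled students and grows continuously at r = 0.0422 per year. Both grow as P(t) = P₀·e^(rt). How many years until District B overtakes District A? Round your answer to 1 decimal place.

t ≈ 14.2 years

25200·e^(0.0158t) = 17300·e^(0.0422t)
25200/17300 = e^((0.0422 − 0.0158)t) → ln(1.45665) = 0.0264·t
t = 0.37614 / 0.0264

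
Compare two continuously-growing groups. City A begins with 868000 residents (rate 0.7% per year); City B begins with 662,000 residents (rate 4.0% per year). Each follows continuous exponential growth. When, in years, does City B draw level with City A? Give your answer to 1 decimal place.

t ≈ 8.2 years

868000·e^(0.007t) = 662000·e^(0.04t)
868000/662000 = e^((0.04 − 0.007)t) → ln(1.31118) = 0.033·t
t = 0.27093 / 0.033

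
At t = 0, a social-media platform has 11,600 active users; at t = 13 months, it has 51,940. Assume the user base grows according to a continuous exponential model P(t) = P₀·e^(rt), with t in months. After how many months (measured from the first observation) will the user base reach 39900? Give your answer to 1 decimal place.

t ≈ 10.7 months

r = ln(51940/11600) / 13 ≈ 0.115314 per month
t = ln(39900/11600) / r = 1.23537 / 0.115314 ≈ 10.713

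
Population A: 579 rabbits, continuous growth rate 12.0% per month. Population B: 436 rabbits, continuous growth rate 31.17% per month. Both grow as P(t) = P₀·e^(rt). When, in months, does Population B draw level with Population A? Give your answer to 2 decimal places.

t ≈ 1.48 months

579·e^(0.12t) = 436·e^(0.3117t)
579/436 = e^((0.3117 − 0.12)t) → ln(1.32798) = 0.1917·t
t = 0.28366 / 0.1917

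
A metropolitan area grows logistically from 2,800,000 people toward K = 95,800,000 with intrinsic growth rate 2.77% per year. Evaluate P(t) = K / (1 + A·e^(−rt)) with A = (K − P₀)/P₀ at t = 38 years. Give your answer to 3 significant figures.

A = (95800000 − 2800000)/2800000 = 33.21429
P(38) = 95800000 / (1 + 33.21429·e^(−0.0277·38)) = 95800000 / (1 + 33.21429·0.349029)
= 95800000 / 12.59275 ≈ 7607550.75

≈ 7,610,000 people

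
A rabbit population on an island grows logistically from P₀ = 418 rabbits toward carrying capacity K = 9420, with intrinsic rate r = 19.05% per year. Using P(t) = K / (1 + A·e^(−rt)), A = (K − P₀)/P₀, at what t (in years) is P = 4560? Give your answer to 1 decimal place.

t ≈ 15.8 years

A = (9420 − 418)/418 = 21.53589
4560 = 9420/(1 + 21.53589·e^(−0.1905t)) → 1 + 21.53589·e^(−0.1905t) = 2.06579
e^(−0.1905t) = 0.049489 → t = ln(20.20651)/0.1905 = 3.006/0.1905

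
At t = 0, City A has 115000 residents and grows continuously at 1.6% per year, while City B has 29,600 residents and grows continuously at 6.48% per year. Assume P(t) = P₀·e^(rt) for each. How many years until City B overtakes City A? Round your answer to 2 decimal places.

115000·e^(0.016t) = 29600·e^(0.0648t)
115000/29600 = e^((0.0648 − 0.016)t) → ln(3.88514) = 0.0488·t
t = 1.35716 / 0.0488

t ≈ 27.81 years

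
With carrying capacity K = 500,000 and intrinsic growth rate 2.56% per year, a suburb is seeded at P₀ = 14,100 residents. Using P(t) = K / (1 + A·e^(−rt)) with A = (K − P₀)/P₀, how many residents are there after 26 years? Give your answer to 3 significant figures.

A = (500000 − 14100)/14100 = 34.46099
P(26) = 500000 / (1 + 34.46099·e^(−0.0256·26)) = 500000 / (1 + 34.46099·0.513965)
= 500000 / 18.71175 ≈ 26721.18

≈ 26,700 residents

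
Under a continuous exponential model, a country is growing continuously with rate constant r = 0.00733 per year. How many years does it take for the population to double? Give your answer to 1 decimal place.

doubling time = ln(2) / |r| = 0.69315 / 0.00733

doubling time ≈ 94.6 years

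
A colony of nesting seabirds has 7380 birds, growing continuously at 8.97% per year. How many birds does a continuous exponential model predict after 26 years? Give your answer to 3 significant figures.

P(26) = 7380 · e^(0.0897·26) = 7380 · e^(2.3322)
= 7380 · 10.30058 ≈ 76018.26

≈ 76,000 birds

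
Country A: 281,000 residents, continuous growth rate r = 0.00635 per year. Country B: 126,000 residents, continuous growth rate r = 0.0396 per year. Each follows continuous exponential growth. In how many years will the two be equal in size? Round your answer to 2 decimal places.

281000·e^(0.00635t) = 126000·e^(0.0396t)
281000/126000 = e^((0.0396 − 0.00635)t) → ln(2.23016) = 0.03325·t
t = 0.80207 / 0.03325

t ≈ 24.12 years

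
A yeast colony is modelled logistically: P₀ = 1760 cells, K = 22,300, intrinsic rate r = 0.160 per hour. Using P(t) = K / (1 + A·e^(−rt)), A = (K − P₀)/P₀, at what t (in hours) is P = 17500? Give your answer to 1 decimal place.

A = (22300 − 1760)/1760 = 11.67045
17500 = 22300/(1 + 11.67045·e^(−0.16t)) → 1 + 11.67045·e^(−0.16t) = 1.27429
e^(−0.16t) = 0.023503 → t = ln(42.54853)/0.16 = 3.75065/0.16

t ≈ 23.4 hours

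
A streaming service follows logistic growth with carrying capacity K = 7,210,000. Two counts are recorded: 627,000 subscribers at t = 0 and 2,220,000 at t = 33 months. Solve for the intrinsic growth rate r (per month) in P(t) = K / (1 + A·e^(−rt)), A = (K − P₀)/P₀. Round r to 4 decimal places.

r ≈ 0.0467 per month

A = (7210000 − 627000)/627000 = 10.4992
2220000 = 7210000/(1 + 10.4992·e^(−r·33)) → e^(−33r) = (3.24775 − 1)/10.4992 = 0.214087
r = −ln(0.214087)/33 = 1.54137/33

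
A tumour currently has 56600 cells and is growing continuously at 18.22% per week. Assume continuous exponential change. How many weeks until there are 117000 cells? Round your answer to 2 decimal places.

t ≈ 3.99 weeks

117000 = 56600 · e^(0.1822·t)
t = ln(117000/56600) / 0.1822 = ln(2.06714) / 0.1822 = 0.72616 / 0.1822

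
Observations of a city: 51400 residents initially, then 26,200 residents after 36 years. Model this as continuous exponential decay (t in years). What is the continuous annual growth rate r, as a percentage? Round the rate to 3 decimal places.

r ≈ -1.872% per year

26200 = 51400 · e^(r·36)
e^(36r) = 26200/51400 = 0.50973
r = ln(0.50973) / 36 = -0.67388 / 36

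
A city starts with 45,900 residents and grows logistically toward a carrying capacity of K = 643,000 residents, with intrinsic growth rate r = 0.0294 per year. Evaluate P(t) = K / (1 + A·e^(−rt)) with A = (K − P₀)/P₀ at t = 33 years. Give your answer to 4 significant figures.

A = (643000 − 45900)/45900 = 13.00871
P(33) = 643000 / (1 + 13.00871·e^(−0.0294·33)) = 643000 / (1 + 13.00871·0.379007)
= 643000 / 5.9304 ≈ 108424.45

≈ 108,400 residents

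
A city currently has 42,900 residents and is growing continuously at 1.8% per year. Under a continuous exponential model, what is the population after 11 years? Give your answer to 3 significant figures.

P(11) = 42900 · e^(0.018·11) = 42900 · e^(0.198)
= 42900 · 1.21896 ≈ 52293.49

≈ 52,300 residents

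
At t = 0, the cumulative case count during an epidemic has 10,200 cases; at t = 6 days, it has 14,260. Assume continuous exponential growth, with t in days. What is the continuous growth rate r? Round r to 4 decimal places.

14260 = 10200 · e^(r·6)
e^(6r) = 14260/10200 = 1.39804
r = ln(1.39804) / 6 = 0.33507 / 6

r ≈ 0.0558 per day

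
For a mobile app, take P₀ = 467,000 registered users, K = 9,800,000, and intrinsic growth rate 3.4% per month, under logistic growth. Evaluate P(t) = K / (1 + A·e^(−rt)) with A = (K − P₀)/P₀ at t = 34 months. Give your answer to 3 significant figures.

A = (9800000 − 467000)/467000 = 19.98501
P(34) = 9800000 / (1 + 19.98501·e^(−0.034·34)) = 9800000 / (1 + 19.98501·0.314743)
= 9800000 / 7.29013 ≈ 1344282.38

≈ 1,340,000 registered users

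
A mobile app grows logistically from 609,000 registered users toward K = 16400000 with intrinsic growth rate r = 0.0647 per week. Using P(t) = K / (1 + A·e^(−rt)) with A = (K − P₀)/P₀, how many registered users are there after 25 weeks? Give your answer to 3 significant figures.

A = (16400000 − 609000)/609000 = 25.92939
P(25) = 16400000 / (1 + 25.92939·e^(−0.0647·25)) = 16400000 / (1 + 25.92939·0.198394)
= 16400000 / 6.14424 ≈ 2669167.63

≈ 2,670,000 registered users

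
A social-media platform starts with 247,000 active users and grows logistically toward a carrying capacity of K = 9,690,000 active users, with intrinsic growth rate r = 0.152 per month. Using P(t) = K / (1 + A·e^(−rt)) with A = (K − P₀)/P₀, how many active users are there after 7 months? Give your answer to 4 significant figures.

≈ 682,800 active users

A = (9690000 − 247000)/247000 = 38.23077
P(7) = 9690000 / (1 + 38.23077·e^(−0.152·7)) = 9690000 / (1 + 38.23077·0.345073)
= 9690000 / 14.1924 ≈ 682759.94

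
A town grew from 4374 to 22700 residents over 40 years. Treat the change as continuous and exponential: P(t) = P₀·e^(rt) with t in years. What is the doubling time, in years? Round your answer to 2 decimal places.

doubling time ≈ 16.84 years

r = ln(22700/4374) / 40 = ln(5.18976) / 40 ≈ 0.041167 per year
doubling time = ln 2 / |r| = 0.69315 / 0.041167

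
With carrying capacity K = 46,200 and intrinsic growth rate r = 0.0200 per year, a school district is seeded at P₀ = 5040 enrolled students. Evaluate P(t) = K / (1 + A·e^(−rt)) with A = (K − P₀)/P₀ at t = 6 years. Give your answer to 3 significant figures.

≈ 5,600 enrolled students

A = (46200 − 5040)/5040 = 8.16667
P(6) = 46200 / (1 + 8.16667·e^(−0.02·6)) = 46200 / (1 + 8.16667·0.88692)
= 46200 / 8.24318 ≈ 5604.63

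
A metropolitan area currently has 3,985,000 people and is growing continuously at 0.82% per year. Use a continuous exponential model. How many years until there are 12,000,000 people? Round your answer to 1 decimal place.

t ≈ 134.4 years

12000000 = 3985000 · e^(0.0082·t)
t = ln(12000000/3985000) / 0.0082 = ln(3.01129) / 0.0082 = 1.10237 / 0.0082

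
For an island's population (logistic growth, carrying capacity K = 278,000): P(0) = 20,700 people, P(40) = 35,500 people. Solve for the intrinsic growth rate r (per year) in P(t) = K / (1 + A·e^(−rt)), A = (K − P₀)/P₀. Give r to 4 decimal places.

A = (278000 − 20700)/20700 = 12.42995
35500 = 278000/(1 + 12.42995·e^(−r·40)) → e^(−40r) = (7.83099 − 1)/12.42995 = 0.549559
r = −ln(0.549559)/40 = 0.59864/40

r ≈ 0.0150 per year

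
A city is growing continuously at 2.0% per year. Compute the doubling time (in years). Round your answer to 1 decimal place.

doubling time = ln(2) / |r| = 0.69315 / 0.02

doubling time ≈ 34.7 years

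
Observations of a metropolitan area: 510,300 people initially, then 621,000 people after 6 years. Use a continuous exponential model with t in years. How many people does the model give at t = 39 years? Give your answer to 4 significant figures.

r = ln(621000/510300) / 6 ≈ 0.032722 per year
P(39) = 510300 · e^(0.032722·39) = 510300 · 3.58285 ≈ 1828330.8

≈ 1,828,000 people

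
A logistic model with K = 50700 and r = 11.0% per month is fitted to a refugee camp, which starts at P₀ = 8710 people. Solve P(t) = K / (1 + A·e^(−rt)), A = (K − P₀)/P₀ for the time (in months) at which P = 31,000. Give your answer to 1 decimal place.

A = (50700 − 8710)/8710 = 4.8209
31000 = 50700/(1 + 4.8209·e^(−0.11t)) → 1 + 4.8209·e^(−0.11t) = 1.63548
e^(−0.11t) = 0.131819 → t = ln(7.58618)/0.11 = 2.02633/0.11

t ≈ 18.4 months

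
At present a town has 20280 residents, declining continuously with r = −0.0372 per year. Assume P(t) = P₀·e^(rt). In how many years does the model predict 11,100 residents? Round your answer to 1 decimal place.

t ≈ 16.2 years

11100 = 20280 · e^(-0.0372·t)
t = ln(11100/20280) / -0.0372 = ln(0.54734) / -0.0372 = -0.60269 / -0.0372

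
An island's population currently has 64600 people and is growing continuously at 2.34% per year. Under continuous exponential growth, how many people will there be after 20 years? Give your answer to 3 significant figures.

≈ 103,000 people

P(20) = 64600 · e^(0.0234·20) = 64600 · e^(0.468)
= 64600 · 1.5968 ≈ 103153.11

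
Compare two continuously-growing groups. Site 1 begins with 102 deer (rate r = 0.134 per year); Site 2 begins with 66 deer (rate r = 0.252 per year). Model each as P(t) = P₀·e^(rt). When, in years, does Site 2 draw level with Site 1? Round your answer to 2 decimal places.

102·e^(0.134t) = 66·e^(0.252t)
102/66 = e^((0.252 − 0.134)t) → ln(1.54545) = 0.118·t
t = 0.43532 / 0.118

t ≈ 3.69 years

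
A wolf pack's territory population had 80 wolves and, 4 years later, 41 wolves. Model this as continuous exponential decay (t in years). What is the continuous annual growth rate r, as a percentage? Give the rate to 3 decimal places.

r ≈ -16.711% per year

41 = 80 · e^(r·4)
e^(4r) = 41/80 = 0.5125
r = ln(0.5125) / 4 = -0.66845 / 4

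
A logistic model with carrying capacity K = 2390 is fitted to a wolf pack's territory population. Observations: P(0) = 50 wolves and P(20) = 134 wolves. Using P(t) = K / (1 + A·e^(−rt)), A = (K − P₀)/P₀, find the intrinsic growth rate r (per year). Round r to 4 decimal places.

A = (2390 − 50)/50 = 46.8
134 = 2390/(1 + 46.8·e^(−r·20)) → e^(−20r) = (17.83582 − 1)/46.8 = 0.35974
r = −ln(0.35974)/20 = 1.02237/20

r ≈ 0.0511 per year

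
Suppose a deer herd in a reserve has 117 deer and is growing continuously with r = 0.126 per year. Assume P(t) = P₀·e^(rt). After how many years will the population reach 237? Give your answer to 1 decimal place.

t ≈ 5.6 years

237 = 117 · e^(0.126·t)
t = ln(237/117) / 0.126 = ln(2.02564) / 0.126 = 0.70589 / 0.126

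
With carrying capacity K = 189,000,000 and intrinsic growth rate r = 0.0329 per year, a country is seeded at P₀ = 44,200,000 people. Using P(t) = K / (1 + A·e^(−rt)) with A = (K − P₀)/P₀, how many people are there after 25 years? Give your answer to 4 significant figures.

A = (189000000 − 44200000)/44200000 = 3.27602
P(25) = 189000000 / (1 + 3.27602·e^(−0.0329·25)) = 189000000 / (1 + 3.27602·0.439332)
= 189000000 / 2.43926 ≈ 77482533.56

≈ 77,480,000 people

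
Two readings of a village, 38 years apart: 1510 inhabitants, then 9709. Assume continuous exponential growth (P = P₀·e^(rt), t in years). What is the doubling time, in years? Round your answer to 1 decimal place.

doubling time ≈ 14.2 years

r = ln(9709/1510) / 38 = ln(6.4298) / 38 ≈ 0.048972 per year
doubling time = ln 2 / |r| = 0.69315 / 0.048972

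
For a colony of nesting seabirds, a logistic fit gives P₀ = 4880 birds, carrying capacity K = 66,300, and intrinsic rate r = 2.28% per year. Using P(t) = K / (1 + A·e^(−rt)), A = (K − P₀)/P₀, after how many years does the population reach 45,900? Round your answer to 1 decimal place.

t ≈ 146.6 years

A = (66300 − 4880)/4880 = 12.58607
45900 = 66300/(1 + 12.58607·e^(−0.0228t)) → 1 + 12.58607·e^(−0.0228t) = 1.44444
e^(−0.0228t) = 0.035312 → t = ln(28.31865)/0.0228 = 3.34352/0.0228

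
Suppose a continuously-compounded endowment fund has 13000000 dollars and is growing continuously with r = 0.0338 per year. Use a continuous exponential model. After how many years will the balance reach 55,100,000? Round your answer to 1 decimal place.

t ≈ 42.7 years

55100000 = 13000000 · e^(0.0338·t)
t = ln(55100000/13000000) / 0.0338 = ln(4.23846) / 0.0338 = 1.4442 / 0.0338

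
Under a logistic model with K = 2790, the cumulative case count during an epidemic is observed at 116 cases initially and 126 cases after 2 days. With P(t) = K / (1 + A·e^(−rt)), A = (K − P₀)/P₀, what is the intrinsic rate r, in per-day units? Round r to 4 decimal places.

r ≈ 0.0432 per day

A = (2790 − 116)/116 = 23.05172
126 = 2790/(1 + 23.05172·e^(−r·2)) → e^(−2r) = (22.14286 − 1)/23.05172 = 0.917192
r = −ln(0.917192)/2 = 0.08644/2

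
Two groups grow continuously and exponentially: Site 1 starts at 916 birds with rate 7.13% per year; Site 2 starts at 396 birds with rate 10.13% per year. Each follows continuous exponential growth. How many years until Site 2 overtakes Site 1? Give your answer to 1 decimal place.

916·e^(0.0713t) = 396·e^(0.1013t)
916/396 = e^((0.1013 − 0.0713)t) → ln(2.31313) = 0.03·t
t = 0.8386 / 0.03

t ≈ 28.0 years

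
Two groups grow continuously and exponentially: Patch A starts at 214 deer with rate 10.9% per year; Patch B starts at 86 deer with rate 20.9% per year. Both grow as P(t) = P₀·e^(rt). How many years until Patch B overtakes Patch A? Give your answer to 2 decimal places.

t ≈ 9.12 years

214·e^(0.109t) = 86·e^(0.209t)
214/86 = e^((0.209 − 0.109)t) → ln(2.48837) = 0.1·t
t = 0.91163 / 0.1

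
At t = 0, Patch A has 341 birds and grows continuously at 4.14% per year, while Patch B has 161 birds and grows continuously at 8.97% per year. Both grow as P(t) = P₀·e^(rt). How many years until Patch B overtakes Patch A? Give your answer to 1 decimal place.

341·e^(0.0414t) = 161·e^(0.0897t)
341/161 = e^((0.0897 − 0.0414)t) → ln(2.11801) = 0.0483·t
t = 0.75048 / 0.0483

t ≈ 15.5 years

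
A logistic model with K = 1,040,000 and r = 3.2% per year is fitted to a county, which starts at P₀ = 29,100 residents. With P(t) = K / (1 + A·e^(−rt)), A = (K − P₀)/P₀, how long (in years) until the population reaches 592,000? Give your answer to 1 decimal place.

A = (1040000 − 29100)/29100 = 34.73883
592000 = 1040000/(1 + 34.73883·e^(−0.032t)) → 1 + 34.73883·e^(−0.032t) = 1.75676
e^(−0.032t) = 0.021784 → t = ln(45.90488)/0.032 = 3.82657/0.032

t ≈ 119.6 years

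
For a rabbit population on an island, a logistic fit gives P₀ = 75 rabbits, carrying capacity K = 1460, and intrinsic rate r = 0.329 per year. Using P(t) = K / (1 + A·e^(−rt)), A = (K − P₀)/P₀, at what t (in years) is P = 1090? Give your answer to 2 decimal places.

A = (1460 − 75)/75 = 18.46667
1090 = 1460/(1 + 18.46667·e^(−0.329t)) → 1 + 18.46667·e^(−0.329t) = 1.33945
e^(−0.329t) = 0.018382 → t = ln(54.4018)/0.329 = 3.9964/0.329

t ≈ 12.15 years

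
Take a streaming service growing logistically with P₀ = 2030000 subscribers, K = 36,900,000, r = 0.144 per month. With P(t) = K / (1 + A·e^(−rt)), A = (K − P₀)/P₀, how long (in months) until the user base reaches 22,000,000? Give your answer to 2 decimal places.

A = (36900000 − 2030000)/2030000 = 17.17734
22000000 = 36900000/(1 + 17.17734·e^(−0.144t)) → 1 + 17.17734·e^(−0.144t) = 1.67727
e^(−0.144t) = 0.039428 → t = ln(25.36252)/0.144 = 3.23327/0.144

t ≈ 22.45 months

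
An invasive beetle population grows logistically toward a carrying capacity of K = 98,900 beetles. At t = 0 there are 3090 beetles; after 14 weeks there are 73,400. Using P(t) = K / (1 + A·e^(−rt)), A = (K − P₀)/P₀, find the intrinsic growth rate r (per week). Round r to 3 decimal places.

A = (98900 − 3090)/3090 = 31.00647
73400 = 98900/(1 + 31.00647·e^(−r·14)) → e^(−14r) = (1.34741 − 1)/31.00647 = 0.011204
r = −ln(0.011204)/14 = 4.49144/14

r ≈ 0.321 per week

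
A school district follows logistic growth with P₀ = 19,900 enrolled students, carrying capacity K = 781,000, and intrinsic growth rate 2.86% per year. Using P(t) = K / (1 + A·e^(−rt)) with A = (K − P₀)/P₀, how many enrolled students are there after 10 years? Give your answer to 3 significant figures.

A = (781000 − 19900)/19900 = 38.24623
P(10) = 781000 / (1 + 38.24623·e^(−0.0286·10)) = 781000 / (1 + 38.24623·0.751263)
= 781000 / 29.73296 ≈ 26267.14

≈ 26,300 enrolled students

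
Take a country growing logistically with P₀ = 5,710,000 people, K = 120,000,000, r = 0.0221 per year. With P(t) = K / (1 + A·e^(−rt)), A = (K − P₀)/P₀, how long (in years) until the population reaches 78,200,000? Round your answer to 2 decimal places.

t ≈ 163.93 years

A = (120000000 − 5710000)/5710000 = 20.01576
78200000 = 120000000/(1 + 20.01576·e^(−0.0221t)) → 1 + 20.01576·e^(−0.0221t) = 1.53453
e^(−0.0221t) = 0.026705 → t = ln(37.44576)/0.0221 = 3.62289/0.0221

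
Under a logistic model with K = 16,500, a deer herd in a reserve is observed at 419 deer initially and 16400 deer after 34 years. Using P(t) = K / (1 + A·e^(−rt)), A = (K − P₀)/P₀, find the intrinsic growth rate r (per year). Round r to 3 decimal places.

r ≈ 0.257 per year

A = (16500 − 419)/419 = 38.37947
16400 = 16500/(1 + 38.37947·e^(−r·34)) → e^(−34r) = (1.0061 − 1)/38.37947 = 0.000159
r = −ln(0.000159)/34 = 8.74739/34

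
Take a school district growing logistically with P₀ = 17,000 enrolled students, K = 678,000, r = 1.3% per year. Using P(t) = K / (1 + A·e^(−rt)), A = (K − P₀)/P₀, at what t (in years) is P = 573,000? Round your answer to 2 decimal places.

A = (678000 − 17000)/17000 = 38.88235
573000 = 678000/(1 + 38.88235·e^(−0.013t)) → 1 + 38.88235·e^(−0.013t) = 1.18325
e^(−0.013t) = 0.004713 → t = ln(212.18655)/0.013 = 5.35747/0.013

t ≈ 412.11 years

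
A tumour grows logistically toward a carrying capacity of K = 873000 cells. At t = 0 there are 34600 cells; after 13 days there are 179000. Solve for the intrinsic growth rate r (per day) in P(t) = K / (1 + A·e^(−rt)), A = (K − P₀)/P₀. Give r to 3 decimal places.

A = (873000 − 34600)/34600 = 24.23121
179000 = 873000/(1 + 24.23121·e^(−r·13)) → e^(−13r) = (4.87709 − 1)/24.23121 = 0.160004
r = −ln(0.160004)/13 = 1.83256/13

r ≈ 0.141 per day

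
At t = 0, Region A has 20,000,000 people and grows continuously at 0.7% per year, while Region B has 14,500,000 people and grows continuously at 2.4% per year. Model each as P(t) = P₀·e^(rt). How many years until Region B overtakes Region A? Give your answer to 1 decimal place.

20000000·e^(0.007t) = 14500000·e^(0.024t)
20000000/14500000 = e^((0.024 − 0.007)t) → ln(1.37931) = 0.017·t
t = 0.32158 / 0.017

t ≈ 18.9 years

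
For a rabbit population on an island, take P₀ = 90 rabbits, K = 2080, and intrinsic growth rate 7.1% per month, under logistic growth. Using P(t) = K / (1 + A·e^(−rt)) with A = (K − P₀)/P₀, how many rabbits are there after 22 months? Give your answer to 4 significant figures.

A = (2080 − 90)/90 = 22.11111
P(22) = 2080 / (1 + 22.11111·e^(−0.071·22)) = 2080 / (1 + 22.11111·0.209716)
= 2080 / 5.63706 ≈ 368.99

≈ 369.0 rabbits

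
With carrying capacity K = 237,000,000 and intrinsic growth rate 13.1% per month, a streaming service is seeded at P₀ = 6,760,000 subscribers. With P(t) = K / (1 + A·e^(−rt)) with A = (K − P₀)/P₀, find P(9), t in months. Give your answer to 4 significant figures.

A = (237000000 − 6760000)/6760000 = 34.05917
P(9) = 237000000 / (1 + 34.05917·e^(−0.131·9)) = 237000000 / (1 + 34.05917·0.307586)
= 237000000 / 11.47613 ≈ 20651560.79

≈ 20,650,000 subscribers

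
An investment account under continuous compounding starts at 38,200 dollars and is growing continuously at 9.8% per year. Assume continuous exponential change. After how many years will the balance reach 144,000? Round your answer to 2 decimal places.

t ≈ 13.54 years

144000 = 38200 · e^(0.098·t)
t = ln(144000/38200) / 0.098 = ln(3.76963) / 0.098 = 1.32698 / 0.098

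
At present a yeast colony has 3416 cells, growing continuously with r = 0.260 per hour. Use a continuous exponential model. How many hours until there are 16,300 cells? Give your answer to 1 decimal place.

t ≈ 6.0 hours

16300 = 3416 · e^(0.26·t)
t = ln(16300/3416) / 0.26 = ln(4.77166) / 0.26 = 1.56269 / 0.26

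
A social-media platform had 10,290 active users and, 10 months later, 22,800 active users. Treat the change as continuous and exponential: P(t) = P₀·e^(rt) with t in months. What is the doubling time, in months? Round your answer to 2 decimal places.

r = ln(22800/10290) / 10 = ln(2.21574) / 10 ≈ 0.079559 per month
doubling time = ln 2 / |r| = 0.69315 / 0.079559

doubling time ≈ 8.71 months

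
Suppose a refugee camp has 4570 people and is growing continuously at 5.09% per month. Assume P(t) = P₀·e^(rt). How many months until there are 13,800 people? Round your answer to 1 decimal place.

13800 = 4570 · e^(0.0509·t)
t = ln(13800/4570) / 0.0509 = ln(3.01969) / 0.0509 = 1.10516 / 0.0509

t ≈ 21.7 months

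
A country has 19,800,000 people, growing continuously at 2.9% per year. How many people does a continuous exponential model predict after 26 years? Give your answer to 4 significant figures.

P(26) = 19800000 · e^(0.029·26) = 19800000 · e^(0.754)
= 19800000 · 2.12548 ≈ 42084602.51

≈ 42,080,000 people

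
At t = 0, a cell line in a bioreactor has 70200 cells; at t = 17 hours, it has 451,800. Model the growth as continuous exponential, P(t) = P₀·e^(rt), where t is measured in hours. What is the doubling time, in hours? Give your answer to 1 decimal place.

doubling time ≈ 6.3 hours

r = ln(451800/70200) / 17 = ln(6.4359) / 17 ≈ 0.109523 per hour
doubling time = ln 2 / |r| = 0.69315 / 0.109523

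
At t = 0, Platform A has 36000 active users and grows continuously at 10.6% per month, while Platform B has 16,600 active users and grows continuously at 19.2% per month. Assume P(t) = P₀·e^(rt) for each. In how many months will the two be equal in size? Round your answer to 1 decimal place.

36000·e^(0.106t) = 16600·e^(0.192t)
36000/16600 = e^((0.192 − 0.106)t) → ln(2.16867) = 0.086·t
t = 0.77412 / 0.086

t ≈ 9.0 months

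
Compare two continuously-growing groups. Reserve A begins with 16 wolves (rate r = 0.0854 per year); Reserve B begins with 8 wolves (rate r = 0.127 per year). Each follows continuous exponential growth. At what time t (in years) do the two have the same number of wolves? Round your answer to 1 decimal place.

t ≈ 16.7 years

16·e^(0.0854t) = 8·e^(0.127t)
16/8 = e^((0.127 − 0.0854)t) → ln(2) = 0.0416·t
t = 0.69315 / 0.0416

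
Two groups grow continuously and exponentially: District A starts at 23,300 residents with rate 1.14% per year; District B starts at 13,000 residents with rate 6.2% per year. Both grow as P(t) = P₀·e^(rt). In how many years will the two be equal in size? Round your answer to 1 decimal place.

t ≈ 11.5 years

23300·e^(0.0114t) = 13000·e^(0.062t)
23300/13000 = e^((0.062 − 0.0114)t) → ln(1.79231) = 0.0506·t
t = 0.5835 / 0.0506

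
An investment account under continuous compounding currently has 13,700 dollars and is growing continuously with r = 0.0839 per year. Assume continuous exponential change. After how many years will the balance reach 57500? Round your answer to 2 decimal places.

57500 = 13700 · e^(0.0839·t)
t = ln(57500/13700) / 0.0839 = ln(4.19708) / 0.0839 = 1.43439 / 0.0839

t ≈ 17.10 years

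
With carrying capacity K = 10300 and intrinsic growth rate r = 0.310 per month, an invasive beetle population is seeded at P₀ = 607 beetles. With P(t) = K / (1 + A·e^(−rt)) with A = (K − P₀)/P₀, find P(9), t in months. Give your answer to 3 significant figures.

A = (10300 − 607)/607 = 15.9687
P(9) = 10300 / (1 + 15.9687·e^(−0.31·9)) = 10300 / (1 + 15.9687·0.061421)
= 10300 / 1.98082 ≈ 5199.87

≈ 5,200 beetles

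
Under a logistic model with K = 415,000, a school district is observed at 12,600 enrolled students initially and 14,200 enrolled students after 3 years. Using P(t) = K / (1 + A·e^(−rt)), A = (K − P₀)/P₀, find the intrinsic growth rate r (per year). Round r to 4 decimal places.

A = (415000 − 12600)/12600 = 31.93651
14200 = 415000/(1 + 31.93651·e^(−r·3)) → e^(−3r) = (29.22535 − 1)/31.93651 = 0.883796
r = −ln(0.883796)/3 = 0.12353/3

r ≈ 0.0412 per year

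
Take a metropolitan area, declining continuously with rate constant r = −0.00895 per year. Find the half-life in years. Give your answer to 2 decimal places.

half-life = ln(2) / |r| = 0.69315 / 0.00895

half-life ≈ 77.45 years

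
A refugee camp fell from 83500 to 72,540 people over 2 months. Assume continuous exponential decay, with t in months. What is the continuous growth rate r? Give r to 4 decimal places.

r ≈ -0.0704 per month

72540 = 83500 · e^(r·2)
e^(2r) = 72540/83500 = 0.86874
r = ln(0.86874) / 2 = -0.14071 / 2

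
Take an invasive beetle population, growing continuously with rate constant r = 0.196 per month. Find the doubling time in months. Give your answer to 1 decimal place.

doubling time = ln(2) / |r| = 0.69315 / 0.196

doubling time ≈ 3.5 months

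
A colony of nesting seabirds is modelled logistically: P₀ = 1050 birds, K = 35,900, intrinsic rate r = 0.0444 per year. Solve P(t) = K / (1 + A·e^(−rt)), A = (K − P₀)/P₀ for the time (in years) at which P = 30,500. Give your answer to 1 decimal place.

A = (35900 − 1050)/1050 = 33.19048
30500 = 35900/(1 + 33.19048·e^(−0.0444t)) → 1 + 33.19048·e^(−0.0444t) = 1.17705
e^(−0.0444t) = 0.005334 → t = ln(187.46473)/0.0444 = 5.23359/0.0444

t ≈ 117.9 years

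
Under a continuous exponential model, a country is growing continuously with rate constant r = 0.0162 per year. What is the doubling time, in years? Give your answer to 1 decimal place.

doubling time = ln(2) / |r| = 0.69315 / 0.0162

doubling time ≈ 42.8 years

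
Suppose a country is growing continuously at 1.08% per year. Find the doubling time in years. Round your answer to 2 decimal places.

doubling time ≈ 64.18 years

doubling time = ln(2) / |r| = 0.69315 / 0.0108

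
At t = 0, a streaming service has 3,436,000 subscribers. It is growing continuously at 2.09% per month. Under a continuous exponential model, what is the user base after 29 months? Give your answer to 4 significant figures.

P(29) = 3436000 · e^(0.0209·29) = 3436000 · e^(0.6061)
= 3436000 · 1.83327 ≈ 6299107.8

≈ 6,299,000 subscribers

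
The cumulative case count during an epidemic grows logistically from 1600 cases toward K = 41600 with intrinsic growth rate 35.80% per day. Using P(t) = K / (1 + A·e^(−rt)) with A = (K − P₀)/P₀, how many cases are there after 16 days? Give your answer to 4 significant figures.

≈ 38,470 cases

A = (41600 − 1600)/1600 = 25
P(16) = 41600 / (1 + 25·e^(−0.358·16)) = 41600 / (1 + 25·0.003254)
= 41600 / 1.08134 ≈ 38470.81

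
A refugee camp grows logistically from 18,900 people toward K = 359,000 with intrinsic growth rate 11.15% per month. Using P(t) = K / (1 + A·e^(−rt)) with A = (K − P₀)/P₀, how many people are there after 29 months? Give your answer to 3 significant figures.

A = (359000 − 18900)/18900 = 17.99471
P(29) = 359000 / (1 + 17.99471·e^(−0.1115·29)) = 359000 / (1 + 17.99471·0.039419)
= 359000 / 1.70934 ≈ 210022.75

≈ 210,000 people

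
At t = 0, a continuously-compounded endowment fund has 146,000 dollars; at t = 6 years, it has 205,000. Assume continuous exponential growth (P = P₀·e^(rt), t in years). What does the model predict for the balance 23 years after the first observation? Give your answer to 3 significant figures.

≈ 536,000 dollars

r = ln(205000/146000) / 6 ≈ 0.056567 per year
P(23) = 146000 · e^(0.056567·23) = 146000 · 3.67314 ≈ 536278.08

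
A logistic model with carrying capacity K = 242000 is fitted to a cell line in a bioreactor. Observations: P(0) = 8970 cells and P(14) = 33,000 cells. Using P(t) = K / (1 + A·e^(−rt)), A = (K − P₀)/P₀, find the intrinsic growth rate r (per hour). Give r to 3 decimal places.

A = (242000 − 8970)/8970 = 25.97882
33000 = 242000/(1 + 25.97882·e^(−r·14)) → e^(−14r) = (7.33333 − 1)/25.97882 = 0.243788
r = −ln(0.243788)/14 = 1.41145/14

r ≈ 0.101 per hour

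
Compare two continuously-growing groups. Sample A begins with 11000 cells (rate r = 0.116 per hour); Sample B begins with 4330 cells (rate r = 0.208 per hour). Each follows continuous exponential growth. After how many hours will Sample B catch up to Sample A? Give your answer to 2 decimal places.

t ≈ 10.13 hours

11000·e^(0.116t) = 4330·e^(0.208t)
11000/4330 = e^((0.208 − 0.116)t) → ln(2.54042) = 0.092·t
t = 0.93233 / 0.092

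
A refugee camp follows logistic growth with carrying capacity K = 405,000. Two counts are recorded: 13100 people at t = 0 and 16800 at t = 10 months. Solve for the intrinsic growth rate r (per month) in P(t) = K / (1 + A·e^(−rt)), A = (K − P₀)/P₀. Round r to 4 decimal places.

A = (405000 − 13100)/13100 = 29.91603
16800 = 405000/(1 + 29.91603·e^(−r·10)) → e^(−10r) = (24.10714 − 1)/29.91603 = 0.7724
r = −ln(0.7724)/10 = 0.25825/10

r ≈ 0.0258 per month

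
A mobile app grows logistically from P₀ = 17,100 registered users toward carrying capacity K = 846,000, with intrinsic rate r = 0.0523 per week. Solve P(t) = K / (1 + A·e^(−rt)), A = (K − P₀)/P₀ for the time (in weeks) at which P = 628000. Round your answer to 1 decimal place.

A = (846000 − 17100)/17100 = 48.47368
628000 = 846000/(1 + 48.47368·e^(−0.0523t)) → 1 + 48.47368·e^(−0.0523t) = 1.34713
e^(−0.0523t) = 0.007161 → t = ln(139.63979)/0.0523 = 4.93907/0.0523

t ≈ 94.4 weeks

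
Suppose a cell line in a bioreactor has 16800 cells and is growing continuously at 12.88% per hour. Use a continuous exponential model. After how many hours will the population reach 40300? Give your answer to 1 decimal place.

40300 = 16800 · e^(0.1288·t)
t = ln(40300/16800) / 0.1288 = ln(2.39881) / 0.1288 = 0.87497 / 0.1288

t ≈ 6.8 hours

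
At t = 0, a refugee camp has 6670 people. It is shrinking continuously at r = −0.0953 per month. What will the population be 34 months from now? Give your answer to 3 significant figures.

P(34) = 6670 · e^(-0.0953·34) = 6670 · e^(-3.2402)
= 6670 · 0.03916 ≈ 261.17

≈ 261 people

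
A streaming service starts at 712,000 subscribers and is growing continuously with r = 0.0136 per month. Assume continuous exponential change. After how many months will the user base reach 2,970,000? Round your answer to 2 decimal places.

2970000 = 712000 · e^(0.0136·t)
t = ln(2970000/712000) / 0.0136 = ln(4.17135) / 0.0136 = 1.42824 / 0.0136

t ≈ 105.02 months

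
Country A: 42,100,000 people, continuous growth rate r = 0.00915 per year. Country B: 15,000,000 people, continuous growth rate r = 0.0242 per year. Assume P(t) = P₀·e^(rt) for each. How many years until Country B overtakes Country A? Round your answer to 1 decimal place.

42100000·e^(0.00915t) = 15000000·e^(0.0242t)
42100000/15000000 = e^((0.0242 − 0.00915)t) → ln(2.80667) = 0.01505·t
t = 1.032 / 0.01505

t ≈ 68.6 years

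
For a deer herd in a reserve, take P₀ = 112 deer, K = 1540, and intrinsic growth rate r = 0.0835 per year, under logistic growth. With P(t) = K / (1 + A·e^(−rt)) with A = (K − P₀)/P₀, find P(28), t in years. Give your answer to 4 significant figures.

A = (1540 − 112)/112 = 12.75
P(28) = 1540 / (1 + 12.75·e^(−0.0835·28)) = 1540 / (1 + 12.75·0.09652)
= 1540 / 2.23064 ≈ 690.39

≈ 690.4 deer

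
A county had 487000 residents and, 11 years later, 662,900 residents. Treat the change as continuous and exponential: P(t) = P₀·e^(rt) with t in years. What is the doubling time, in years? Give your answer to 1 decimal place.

r = ln(662900/487000) / 11 = ln(1.36119) / 11 ≈ 0.028033 per year
doubling time = ln 2 / |r| = 0.69315 / 0.028033

doubling time ≈ 24.7 years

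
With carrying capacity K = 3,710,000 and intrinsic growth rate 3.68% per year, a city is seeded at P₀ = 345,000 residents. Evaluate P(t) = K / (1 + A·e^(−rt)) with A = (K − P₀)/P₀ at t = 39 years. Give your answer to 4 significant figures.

≈ 1,117,000 residents

A = (3710000 − 345000)/345000 = 9.75362
P(39) = 3710000 / (1 + 9.75362·e^(−0.0368·39)) = 3710000 / (1 + 9.75362·0.238068)
= 3710000 / 3.32202 ≈ 1116789.35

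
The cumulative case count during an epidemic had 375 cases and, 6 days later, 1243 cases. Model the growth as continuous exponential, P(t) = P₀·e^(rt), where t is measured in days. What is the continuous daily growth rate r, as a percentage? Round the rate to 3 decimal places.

1243 = 375 · e^(r·6)
e^(6r) = 1243/375 = 3.31467
r = ln(3.31467) / 6 = 1.19836 / 6

r ≈ 19.973% per day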